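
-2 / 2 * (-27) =27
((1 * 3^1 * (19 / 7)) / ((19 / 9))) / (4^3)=27/448 = 0.06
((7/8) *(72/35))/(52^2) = 9/13520 = 0.00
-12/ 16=-3/4 = -0.75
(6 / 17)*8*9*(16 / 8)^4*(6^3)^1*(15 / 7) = 22394880/119 = 188192.27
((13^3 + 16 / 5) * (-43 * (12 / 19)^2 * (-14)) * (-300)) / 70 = -43022016/19 = -2264316.63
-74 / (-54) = 37/27 = 1.37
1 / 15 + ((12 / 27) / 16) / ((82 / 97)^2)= 127733/1210320 = 0.11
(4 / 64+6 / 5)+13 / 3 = 1343/240 = 5.60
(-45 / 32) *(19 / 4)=-855/128 = -6.68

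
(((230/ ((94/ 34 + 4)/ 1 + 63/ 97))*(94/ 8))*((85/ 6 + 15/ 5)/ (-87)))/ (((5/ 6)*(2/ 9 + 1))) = -550813821/7800188 = -70.62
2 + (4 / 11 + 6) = 92/11 = 8.36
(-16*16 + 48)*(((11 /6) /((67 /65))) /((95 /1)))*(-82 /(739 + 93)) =5863/15276 = 0.38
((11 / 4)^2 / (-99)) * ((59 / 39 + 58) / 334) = -25531/1875744 = -0.01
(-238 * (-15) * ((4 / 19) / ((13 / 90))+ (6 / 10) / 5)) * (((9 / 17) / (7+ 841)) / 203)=263007/15185560 = 0.02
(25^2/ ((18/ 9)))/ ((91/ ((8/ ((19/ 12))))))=30000/1729 = 17.35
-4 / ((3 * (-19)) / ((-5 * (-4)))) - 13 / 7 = -181/399 = -0.45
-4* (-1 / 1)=4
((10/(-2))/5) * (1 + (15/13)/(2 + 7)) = -1.13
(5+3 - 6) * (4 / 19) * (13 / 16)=13/38 = 0.34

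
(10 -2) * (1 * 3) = 24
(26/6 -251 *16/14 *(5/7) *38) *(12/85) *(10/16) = -1143923/1666 = -686.63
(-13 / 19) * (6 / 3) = -26/19 = -1.37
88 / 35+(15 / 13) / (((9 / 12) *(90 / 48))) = 4552/1365 = 3.33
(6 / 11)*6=36/11 = 3.27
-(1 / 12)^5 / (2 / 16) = -1/31104 = 0.00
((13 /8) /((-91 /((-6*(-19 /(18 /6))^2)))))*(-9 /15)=-361/140 = -2.58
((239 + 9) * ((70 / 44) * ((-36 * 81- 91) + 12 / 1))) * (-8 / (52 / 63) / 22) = 818892900/1573 = 520593.07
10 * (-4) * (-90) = 3600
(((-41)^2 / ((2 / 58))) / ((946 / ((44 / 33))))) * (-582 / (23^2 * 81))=-18914612/20267577 = -0.93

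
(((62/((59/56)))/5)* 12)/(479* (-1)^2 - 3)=1488/5015 = 0.30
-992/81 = -12.25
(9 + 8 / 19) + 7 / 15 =2818/285 = 9.89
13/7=1.86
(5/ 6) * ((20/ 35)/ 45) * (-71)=-142/189 = -0.75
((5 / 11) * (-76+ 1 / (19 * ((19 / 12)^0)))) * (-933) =6731595/209 = 32208.59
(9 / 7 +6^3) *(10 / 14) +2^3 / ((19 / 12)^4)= 999219717/6385729 = 156.48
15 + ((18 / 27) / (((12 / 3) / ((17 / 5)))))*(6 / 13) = 992/65 = 15.26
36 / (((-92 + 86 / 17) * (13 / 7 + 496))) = -126/151495 = 0.00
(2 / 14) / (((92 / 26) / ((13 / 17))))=169/5474 = 0.03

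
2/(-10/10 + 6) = 2/5 = 0.40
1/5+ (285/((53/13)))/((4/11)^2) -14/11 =24606743/46640 = 527.59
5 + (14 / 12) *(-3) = 3/2 = 1.50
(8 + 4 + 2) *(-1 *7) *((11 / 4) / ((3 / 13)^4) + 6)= -95615.03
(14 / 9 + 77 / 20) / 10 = 973/1800 = 0.54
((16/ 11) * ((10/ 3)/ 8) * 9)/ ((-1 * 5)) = -12/11 = -1.09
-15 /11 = -1.36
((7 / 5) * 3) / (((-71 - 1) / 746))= -2611/60 = -43.52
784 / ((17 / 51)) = 2352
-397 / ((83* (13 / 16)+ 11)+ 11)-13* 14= -266794/1431 = -186.44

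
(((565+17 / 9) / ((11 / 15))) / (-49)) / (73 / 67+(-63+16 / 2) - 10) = 854585/3461997 = 0.25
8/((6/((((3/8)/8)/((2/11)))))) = 11/32 = 0.34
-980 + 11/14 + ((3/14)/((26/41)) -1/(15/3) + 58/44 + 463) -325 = -839.76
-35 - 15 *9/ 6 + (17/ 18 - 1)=-518/9 = -57.56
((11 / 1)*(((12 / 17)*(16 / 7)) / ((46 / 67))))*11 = 778272/2737 = 284.35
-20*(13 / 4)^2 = -845/4 = -211.25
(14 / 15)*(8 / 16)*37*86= 22274/15 = 1484.93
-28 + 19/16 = -429/16 = -26.81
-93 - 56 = -149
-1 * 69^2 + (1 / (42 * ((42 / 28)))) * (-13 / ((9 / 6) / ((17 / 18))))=-4761.13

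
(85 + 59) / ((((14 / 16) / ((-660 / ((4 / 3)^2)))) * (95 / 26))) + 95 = -2211301/133 = -16626.32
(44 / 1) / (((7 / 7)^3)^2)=44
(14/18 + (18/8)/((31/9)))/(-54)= -1597/60264 = -0.03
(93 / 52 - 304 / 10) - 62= -90.61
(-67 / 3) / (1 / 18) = -402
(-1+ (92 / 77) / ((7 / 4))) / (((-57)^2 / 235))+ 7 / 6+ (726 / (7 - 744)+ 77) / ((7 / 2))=94121267/4116882 = 22.86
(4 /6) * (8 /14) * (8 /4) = 16/21 = 0.76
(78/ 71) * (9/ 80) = 351/2840 = 0.12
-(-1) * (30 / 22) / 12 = 5/44 = 0.11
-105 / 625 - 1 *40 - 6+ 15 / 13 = -73148/1625 = -45.01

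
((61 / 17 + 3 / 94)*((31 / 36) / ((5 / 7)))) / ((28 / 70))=1255345/115056 = 10.91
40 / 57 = 0.70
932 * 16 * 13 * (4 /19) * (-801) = -621114624/19 = -32690243.37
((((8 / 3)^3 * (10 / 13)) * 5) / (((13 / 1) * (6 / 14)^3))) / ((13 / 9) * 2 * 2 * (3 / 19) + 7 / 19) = 166835200/2997891 = 55.65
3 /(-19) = -3/19 = -0.16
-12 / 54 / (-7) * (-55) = -110/63 = -1.75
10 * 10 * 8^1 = 800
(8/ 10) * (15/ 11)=12/11 = 1.09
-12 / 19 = -0.63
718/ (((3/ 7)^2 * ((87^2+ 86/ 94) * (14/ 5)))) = 590555/3202074 = 0.18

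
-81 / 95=-0.85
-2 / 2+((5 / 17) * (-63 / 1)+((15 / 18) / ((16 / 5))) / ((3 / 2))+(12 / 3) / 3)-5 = -56359/2448 = -23.02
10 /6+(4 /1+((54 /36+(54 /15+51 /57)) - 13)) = -763/570 = -1.34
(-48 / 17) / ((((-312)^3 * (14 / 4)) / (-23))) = -23/37647792 = 0.00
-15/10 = -3/2 = -1.50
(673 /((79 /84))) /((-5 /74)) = -4183368/395 = -10590.81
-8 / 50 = -4/25 = -0.16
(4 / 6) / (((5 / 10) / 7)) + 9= 18.33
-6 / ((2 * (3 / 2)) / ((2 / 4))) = -1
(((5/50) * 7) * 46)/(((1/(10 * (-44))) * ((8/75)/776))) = -103072200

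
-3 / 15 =-1/5 = -0.20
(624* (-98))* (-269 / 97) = 16449888/97 = 169586.47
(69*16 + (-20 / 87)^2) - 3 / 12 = 33418735/30276 = 1103.80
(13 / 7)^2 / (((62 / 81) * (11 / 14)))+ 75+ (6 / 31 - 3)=186015/2387 = 77.93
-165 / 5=-33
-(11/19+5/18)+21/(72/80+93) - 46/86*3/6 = -2072548/2301489 = -0.90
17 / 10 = 1.70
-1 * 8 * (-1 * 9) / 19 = 72/19 = 3.79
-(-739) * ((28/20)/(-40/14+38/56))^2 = 28389424/93025 = 305.18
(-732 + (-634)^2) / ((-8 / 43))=-2156579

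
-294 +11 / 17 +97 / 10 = -48221/170 = -283.65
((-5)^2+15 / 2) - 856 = -1647/2 = -823.50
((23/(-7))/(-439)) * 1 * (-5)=-115/3073 = -0.04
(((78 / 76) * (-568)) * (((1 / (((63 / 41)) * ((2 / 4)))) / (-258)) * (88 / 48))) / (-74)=-416273/5713281 = -0.07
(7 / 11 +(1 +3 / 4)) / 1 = 2.39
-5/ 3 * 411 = -685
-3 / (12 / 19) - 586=-590.75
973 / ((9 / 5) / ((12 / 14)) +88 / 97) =323.56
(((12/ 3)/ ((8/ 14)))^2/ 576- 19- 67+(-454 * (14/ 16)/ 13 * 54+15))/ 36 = -12887075/269568 = -47.81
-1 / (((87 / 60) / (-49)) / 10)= 9800/29 = 337.93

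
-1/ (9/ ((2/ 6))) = -1/27 = -0.04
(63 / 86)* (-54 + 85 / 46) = -151137/3956 = -38.20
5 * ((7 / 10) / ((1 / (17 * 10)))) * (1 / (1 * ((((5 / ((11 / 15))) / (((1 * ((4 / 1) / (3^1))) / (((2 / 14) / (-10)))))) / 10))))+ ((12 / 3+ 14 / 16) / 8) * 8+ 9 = -5863321/72 = -81435.01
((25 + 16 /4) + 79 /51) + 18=2476/51 = 48.55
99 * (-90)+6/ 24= -35639/4 = -8909.75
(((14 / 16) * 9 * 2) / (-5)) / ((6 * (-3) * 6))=7/240 = 0.03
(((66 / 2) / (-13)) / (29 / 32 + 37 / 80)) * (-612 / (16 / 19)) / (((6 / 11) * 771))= 781660/243893 = 3.20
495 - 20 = 475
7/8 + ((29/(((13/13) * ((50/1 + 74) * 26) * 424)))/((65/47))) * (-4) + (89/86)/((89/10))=946785861/955174480 = 0.99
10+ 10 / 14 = 75/7 = 10.71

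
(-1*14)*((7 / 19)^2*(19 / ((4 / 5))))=-1715/38 = -45.13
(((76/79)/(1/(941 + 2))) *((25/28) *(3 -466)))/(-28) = 207389275/15484 = 13393.78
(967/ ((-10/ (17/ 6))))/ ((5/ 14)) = -115073/150 = -767.15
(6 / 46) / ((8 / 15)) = 45/184 = 0.24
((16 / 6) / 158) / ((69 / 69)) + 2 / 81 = 266/6399 = 0.04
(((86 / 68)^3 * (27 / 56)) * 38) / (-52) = -40787091/57226624 = -0.71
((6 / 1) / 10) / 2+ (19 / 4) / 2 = 107/40 = 2.68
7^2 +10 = 59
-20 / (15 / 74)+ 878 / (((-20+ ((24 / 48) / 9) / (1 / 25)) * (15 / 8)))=-622232/5025 = -123.83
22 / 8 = 11/4 = 2.75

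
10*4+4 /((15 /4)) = 616/15 = 41.07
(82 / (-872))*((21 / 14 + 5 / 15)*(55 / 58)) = -24805/151728 = -0.16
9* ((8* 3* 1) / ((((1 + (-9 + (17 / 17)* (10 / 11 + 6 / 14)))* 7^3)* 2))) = -44/931 = -0.05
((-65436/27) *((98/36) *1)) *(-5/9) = 2671970/729 = 3665.25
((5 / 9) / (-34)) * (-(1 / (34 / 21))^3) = 5145/1336336 = 0.00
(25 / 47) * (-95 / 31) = -2375/1457 = -1.63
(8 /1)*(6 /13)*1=48/13 = 3.69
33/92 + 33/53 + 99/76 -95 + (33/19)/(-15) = -92.83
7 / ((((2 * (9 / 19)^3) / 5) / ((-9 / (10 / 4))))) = -48013/81 = -592.75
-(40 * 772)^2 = -953574400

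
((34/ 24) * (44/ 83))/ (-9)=-187/2241 = -0.08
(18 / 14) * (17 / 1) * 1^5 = 153/7 = 21.86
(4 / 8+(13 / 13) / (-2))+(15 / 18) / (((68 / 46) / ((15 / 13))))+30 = 27095/884 = 30.65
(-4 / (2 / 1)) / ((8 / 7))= -7/4 = -1.75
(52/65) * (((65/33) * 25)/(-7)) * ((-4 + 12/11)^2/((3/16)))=-254.01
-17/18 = -0.94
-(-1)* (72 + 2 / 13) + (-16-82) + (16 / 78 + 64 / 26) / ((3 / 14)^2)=11312/351 = 32.23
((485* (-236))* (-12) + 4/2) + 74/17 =23349948/17 = 1373526.35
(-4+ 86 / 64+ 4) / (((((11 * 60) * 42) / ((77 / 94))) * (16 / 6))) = 43/2887680 = 0.00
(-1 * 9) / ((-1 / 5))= 45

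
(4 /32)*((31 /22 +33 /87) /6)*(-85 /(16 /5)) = -484925/489984 = -0.99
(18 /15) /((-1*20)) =-3/50 = -0.06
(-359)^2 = 128881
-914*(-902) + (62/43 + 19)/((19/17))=673572619/817 = 824446.29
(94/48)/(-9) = -47/216 = -0.22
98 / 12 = 49/6 = 8.17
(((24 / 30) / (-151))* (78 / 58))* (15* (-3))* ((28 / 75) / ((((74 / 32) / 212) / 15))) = 133346304/810115 = 164.60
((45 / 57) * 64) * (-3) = -2880/19 = -151.58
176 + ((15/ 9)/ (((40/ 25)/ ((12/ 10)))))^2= 2841/16 = 177.56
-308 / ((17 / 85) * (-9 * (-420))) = -11/27 = -0.41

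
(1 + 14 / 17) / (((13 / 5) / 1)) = 155/221 = 0.70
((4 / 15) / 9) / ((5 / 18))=0.11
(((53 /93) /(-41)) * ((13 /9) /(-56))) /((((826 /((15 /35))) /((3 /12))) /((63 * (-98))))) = -689/2399648 = 0.00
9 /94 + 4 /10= 233/470 = 0.50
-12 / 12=-1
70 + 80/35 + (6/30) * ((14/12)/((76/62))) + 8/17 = 9895943/135660 = 72.95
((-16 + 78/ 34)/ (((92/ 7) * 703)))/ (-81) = 1631/89058852 = 0.00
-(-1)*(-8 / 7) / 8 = -1/7 = -0.14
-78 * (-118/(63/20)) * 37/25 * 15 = 454064/7 = 64866.29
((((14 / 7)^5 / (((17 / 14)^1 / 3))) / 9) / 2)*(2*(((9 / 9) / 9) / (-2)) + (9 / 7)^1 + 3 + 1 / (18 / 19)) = 10544/459 = 22.97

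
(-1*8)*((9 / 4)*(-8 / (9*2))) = 8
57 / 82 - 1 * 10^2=-8143/82 = -99.30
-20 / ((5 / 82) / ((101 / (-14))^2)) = -836482/49 = -17071.06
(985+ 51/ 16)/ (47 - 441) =-15811/6304 = -2.51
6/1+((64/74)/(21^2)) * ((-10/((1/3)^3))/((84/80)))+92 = 1237318/12691 = 97.50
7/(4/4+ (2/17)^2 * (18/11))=22253/3251 = 6.84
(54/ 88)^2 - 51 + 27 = -23.62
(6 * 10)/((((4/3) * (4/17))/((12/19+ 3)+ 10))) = 2607.04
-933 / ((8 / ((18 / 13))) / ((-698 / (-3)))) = -976851/26 = -37571.19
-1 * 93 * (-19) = 1767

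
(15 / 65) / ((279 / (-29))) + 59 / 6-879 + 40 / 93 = -700221/806 = -868.76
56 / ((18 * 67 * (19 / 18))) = 56/1273 = 0.04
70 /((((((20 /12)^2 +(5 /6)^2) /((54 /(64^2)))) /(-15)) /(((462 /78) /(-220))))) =0.11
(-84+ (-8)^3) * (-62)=36952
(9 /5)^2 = 81/25 = 3.24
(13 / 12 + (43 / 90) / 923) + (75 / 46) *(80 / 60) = 12448633/3821220 = 3.26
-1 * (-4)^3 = 64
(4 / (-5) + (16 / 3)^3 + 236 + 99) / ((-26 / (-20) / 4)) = 1495.09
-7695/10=-1539/2 = -769.50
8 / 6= 4/3 = 1.33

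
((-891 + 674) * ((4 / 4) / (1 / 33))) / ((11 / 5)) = -3255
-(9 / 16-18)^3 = 21717639/4096 = 5302.16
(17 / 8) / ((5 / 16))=34/5 = 6.80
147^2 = 21609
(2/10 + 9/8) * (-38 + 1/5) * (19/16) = -190323/3200 = -59.48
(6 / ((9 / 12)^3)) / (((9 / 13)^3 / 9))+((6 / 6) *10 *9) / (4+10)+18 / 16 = 16056463/40824 = 393.31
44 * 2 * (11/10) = 484/5 = 96.80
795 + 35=830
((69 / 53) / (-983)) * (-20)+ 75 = 3908805/52099 = 75.03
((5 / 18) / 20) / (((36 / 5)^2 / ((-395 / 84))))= -9875/7838208 = 0.00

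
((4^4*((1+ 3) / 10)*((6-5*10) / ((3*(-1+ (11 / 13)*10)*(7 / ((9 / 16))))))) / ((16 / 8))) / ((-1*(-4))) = -6864/3395 = -2.02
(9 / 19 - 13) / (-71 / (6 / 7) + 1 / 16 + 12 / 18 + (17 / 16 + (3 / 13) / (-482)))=17895696/115780699 = 0.15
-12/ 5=-2.40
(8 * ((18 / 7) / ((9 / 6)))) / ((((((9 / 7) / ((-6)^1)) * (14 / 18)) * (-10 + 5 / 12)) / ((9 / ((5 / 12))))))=746496/4025 = 185.46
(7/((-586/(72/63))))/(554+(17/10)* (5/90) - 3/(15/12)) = -144/5819273 = 0.00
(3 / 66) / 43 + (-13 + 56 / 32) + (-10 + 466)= 841469/1892 = 444.75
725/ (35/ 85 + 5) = 12325/92 = 133.97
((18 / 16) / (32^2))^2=81/67108864 = 0.00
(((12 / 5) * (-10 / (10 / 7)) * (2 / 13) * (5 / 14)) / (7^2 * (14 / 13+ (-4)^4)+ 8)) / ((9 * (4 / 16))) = -8/245793 = 0.00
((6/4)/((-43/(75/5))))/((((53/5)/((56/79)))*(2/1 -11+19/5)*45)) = 350/2340533 = 0.00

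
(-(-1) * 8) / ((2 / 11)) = 44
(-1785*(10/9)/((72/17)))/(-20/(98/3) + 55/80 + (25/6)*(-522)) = 9912700/46038807 = 0.22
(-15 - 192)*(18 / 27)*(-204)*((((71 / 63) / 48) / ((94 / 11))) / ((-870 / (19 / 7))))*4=-5802049/6010830 = -0.97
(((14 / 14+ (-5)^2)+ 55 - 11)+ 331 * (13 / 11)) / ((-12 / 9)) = -15219/44 = -345.89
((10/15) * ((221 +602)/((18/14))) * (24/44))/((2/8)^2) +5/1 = 369199/99 = 3729.28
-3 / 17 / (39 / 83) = -83/221 = -0.38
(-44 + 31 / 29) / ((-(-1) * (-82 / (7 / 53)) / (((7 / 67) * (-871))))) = -6.29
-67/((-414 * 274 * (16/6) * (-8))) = -67/2419968 = 0.00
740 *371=274540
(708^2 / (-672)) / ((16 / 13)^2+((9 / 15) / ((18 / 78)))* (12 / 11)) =-97067685/566216 = -171.43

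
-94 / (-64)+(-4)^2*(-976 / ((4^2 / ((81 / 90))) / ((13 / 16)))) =-113957/160 = -712.23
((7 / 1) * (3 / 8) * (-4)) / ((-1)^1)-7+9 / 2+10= 18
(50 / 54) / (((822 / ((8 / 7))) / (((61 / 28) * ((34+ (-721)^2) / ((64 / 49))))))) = 1116.31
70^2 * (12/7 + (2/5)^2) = 9184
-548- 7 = -555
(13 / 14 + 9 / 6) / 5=17/35 = 0.49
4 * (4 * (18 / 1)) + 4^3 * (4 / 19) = 5728/19 = 301.47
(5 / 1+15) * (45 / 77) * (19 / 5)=3420/77 = 44.42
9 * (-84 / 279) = -84/31 = -2.71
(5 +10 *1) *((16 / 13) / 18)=40/39 = 1.03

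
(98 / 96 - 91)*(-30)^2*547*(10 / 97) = -885934875/194 = -4566674.61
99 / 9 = 11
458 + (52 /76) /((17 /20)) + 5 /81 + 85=14229184/26163 = 543.87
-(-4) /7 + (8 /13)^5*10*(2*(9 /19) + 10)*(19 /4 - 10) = -190505204/3798613 = -50.15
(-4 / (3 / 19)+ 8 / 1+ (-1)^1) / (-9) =55/27 = 2.04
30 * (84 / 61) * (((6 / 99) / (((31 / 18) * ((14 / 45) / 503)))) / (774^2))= 150900/38461049 = 0.00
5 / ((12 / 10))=25/6 = 4.17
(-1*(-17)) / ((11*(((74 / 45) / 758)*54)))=32215/2442 = 13.19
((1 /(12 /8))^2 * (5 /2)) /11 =10/99 = 0.10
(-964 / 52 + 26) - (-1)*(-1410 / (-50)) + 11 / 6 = 14623/390 = 37.49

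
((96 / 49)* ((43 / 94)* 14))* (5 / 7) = 8.96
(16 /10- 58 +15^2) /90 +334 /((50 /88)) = 88457/150 = 589.71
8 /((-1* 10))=-4/5 = -0.80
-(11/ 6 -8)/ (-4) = -37/24 = -1.54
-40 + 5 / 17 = -675/17 = -39.71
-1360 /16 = -85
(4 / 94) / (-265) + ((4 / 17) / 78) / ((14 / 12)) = 46726/19267885 = 0.00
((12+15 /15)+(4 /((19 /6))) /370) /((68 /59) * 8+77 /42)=16180278/13754195 = 1.18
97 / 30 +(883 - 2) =26527/30 = 884.23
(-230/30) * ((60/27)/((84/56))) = -920/81 = -11.36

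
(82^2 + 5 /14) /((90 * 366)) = 94141/461160 = 0.20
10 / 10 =1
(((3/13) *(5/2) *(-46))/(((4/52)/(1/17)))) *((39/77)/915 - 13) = 263.81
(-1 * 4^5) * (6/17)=-6144/17 = -361.41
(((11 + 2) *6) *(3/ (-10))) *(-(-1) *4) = -93.60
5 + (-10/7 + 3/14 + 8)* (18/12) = 425/28 = 15.18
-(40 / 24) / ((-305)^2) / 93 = -1/5190795 = 0.00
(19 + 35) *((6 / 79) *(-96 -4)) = -32400/79 = -410.13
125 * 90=11250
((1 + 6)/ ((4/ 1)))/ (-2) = -7/8 = -0.88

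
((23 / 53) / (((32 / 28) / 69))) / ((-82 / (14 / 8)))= -77763/139072 = -0.56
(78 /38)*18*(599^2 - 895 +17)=251261946/19 = 13224312.95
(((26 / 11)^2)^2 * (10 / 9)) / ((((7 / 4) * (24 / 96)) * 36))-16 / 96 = 33790931/16602894 = 2.04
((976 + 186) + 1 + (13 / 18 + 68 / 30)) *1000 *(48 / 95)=33580480/57 = 589131.23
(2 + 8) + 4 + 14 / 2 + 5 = 26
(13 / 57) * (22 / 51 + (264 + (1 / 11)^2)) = 21214141/351747 = 60.31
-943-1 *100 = -1043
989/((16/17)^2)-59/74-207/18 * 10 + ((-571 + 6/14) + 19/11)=314964893/729344 = 431.85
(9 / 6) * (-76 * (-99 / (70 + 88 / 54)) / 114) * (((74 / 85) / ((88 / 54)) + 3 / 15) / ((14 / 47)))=15681033/4602920 = 3.41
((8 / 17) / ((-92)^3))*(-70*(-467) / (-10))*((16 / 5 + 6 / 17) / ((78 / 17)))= 493619/322668840 = 0.00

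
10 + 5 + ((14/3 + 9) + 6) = 104/3 = 34.67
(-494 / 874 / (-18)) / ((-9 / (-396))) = 286/207 = 1.38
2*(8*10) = 160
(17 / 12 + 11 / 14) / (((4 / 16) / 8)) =1480/21 = 70.48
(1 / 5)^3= 1/125 = 0.01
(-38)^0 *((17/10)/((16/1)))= 17/160 = 0.11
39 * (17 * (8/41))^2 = 721344/1681 = 429.12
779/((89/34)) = 26486/89 = 297.60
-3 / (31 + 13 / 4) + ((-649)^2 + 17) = 421217.91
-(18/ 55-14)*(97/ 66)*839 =30600008/1815 = 16859.51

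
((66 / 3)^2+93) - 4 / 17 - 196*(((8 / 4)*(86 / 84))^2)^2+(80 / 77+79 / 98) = -607947779/212058 = -2866.89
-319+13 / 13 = -318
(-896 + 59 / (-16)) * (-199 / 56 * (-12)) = -8593815/224 = -38365.25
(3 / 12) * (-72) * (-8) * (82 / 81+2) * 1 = 3904/9 = 433.78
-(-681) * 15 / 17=10215/17 = 600.88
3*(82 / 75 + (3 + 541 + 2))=41032/25 = 1641.28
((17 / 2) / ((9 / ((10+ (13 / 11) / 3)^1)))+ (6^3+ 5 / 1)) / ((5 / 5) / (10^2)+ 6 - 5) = 6855250/29997 = 228.53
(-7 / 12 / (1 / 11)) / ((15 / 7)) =-539/180 = -2.99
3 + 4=7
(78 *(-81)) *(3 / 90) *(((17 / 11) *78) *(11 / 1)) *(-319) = 445412682/5 = 89082536.40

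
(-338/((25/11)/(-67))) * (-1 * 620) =-6177828.80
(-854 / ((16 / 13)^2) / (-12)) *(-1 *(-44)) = 793793/384 = 2067.17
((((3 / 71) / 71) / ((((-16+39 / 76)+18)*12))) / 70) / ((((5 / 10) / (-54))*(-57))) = 18/33699085 = 0.00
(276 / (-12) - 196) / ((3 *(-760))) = 73/760 = 0.10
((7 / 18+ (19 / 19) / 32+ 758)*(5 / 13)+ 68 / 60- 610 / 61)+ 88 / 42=37337047/131040 = 284.93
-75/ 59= -1.27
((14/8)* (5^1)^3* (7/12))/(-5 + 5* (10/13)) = -15925/144 = -110.59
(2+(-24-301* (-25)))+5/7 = 52526/7 = 7503.71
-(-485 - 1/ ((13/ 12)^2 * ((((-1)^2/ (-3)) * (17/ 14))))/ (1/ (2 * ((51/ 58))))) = 2358841/4901 = 481.30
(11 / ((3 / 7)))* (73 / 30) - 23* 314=-644359/90 = -7159.54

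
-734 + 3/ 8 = -5869/8 = -733.62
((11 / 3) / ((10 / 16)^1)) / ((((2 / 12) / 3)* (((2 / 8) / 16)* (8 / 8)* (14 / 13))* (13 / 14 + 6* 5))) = 439296/2165 = 202.91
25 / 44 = 0.57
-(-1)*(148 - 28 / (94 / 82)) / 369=1936/5781 = 0.33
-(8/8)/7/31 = -1/217 = 0.00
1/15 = 0.07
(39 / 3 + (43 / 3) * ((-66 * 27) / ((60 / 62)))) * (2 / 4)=-65951/5 = -13190.20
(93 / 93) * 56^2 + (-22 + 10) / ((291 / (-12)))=304240/97 = 3136.49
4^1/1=4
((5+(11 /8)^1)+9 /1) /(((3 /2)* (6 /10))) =205/12 = 17.08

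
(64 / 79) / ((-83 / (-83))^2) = 64/79 = 0.81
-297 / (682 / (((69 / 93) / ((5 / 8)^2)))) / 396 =-552/264275 = 0.00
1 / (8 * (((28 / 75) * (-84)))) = -25/6272 = 0.00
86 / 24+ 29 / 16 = 259/48 = 5.40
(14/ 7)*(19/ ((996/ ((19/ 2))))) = 361/996 = 0.36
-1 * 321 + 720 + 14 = 413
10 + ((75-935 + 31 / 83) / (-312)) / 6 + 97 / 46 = 14971081/1191216 = 12.57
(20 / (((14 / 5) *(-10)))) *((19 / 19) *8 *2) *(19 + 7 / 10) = -1576/7 = -225.14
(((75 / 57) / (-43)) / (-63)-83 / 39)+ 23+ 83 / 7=21900010/669123 = 32.73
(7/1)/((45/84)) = 196/15 = 13.07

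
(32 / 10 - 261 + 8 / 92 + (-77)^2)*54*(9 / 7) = 316968228/805 = 393749.35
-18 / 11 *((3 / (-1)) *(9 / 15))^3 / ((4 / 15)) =19683/550 = 35.79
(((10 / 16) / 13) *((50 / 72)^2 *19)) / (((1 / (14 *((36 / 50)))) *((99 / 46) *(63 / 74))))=2021125/833976 = 2.42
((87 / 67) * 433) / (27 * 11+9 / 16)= 200912/106329 = 1.89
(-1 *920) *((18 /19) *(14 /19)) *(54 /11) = -12519360/3971 = -3152.70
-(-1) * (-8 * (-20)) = 160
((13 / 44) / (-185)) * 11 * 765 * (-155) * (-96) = -7399080/37 = -199975.14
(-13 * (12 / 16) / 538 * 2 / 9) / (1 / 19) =-247/3228 = -0.08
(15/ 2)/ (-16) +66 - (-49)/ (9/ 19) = 48665/288 = 168.98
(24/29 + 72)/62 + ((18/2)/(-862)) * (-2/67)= 30502203/25960423 = 1.17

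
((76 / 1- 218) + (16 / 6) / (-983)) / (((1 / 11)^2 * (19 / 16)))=-810730976/56031 = -14469.33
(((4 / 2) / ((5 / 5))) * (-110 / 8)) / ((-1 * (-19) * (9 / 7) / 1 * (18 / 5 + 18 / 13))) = -25025/110808 = -0.23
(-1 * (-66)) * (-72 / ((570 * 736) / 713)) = -3069/380 = -8.08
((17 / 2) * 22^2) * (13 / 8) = 26741/4 = 6685.25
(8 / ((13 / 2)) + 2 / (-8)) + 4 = 4.98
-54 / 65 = -0.83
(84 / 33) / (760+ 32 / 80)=70/20911 = 0.00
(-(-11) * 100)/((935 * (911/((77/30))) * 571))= 154/26529231 = 0.00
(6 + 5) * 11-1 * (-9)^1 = 130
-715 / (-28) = 715/28 = 25.54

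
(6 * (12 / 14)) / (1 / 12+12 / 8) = 3.25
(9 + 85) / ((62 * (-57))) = -47/1767 = -0.03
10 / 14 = 0.71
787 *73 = 57451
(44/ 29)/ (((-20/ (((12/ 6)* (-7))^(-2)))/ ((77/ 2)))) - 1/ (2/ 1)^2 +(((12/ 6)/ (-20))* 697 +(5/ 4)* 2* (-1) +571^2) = 529372901/1624 = 325968.54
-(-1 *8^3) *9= 4608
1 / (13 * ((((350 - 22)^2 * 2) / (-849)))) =-849/2797184 = 0.00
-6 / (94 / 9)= -27/47 = -0.57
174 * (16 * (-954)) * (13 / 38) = -17263584/19 = -908609.68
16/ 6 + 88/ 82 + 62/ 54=4.89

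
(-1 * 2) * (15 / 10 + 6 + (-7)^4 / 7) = -701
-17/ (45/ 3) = -17/15 = -1.13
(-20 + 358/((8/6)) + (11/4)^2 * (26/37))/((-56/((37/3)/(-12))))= 25043/5376 = 4.66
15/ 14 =1.07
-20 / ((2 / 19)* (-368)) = 95/184 = 0.52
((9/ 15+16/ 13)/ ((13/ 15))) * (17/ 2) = 6069/338 = 17.96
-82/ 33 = -2.48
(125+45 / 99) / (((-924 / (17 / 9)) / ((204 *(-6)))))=265880/847 = 313.91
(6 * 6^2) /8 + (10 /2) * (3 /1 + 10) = 92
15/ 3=5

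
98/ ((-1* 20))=-49/10 = -4.90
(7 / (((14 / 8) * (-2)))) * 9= -18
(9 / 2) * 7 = 63/2 = 31.50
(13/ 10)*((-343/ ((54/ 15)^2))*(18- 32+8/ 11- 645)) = 161438095/7128 = 22648.44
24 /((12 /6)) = 12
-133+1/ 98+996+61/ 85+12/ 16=14402201/16660 = 864.48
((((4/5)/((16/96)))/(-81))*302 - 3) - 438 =-61951/135 = -458.90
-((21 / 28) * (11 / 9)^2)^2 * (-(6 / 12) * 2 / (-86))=-14641/1003104 = -0.01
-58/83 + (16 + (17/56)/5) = 357011/23240 = 15.36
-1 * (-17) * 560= 9520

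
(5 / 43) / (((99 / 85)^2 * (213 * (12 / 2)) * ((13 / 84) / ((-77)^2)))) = 24781750/9644427 = 2.57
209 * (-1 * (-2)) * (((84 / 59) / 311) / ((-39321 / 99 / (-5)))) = 1931160/80166781 = 0.02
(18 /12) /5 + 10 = 103/10 = 10.30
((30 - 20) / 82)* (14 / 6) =35/123 = 0.28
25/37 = 0.68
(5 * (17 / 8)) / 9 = 85/72 = 1.18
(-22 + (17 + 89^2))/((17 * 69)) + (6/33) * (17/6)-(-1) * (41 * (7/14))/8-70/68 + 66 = 74.80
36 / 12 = 3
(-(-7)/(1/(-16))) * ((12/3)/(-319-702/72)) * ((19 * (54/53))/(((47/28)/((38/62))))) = 978130944/101545615 = 9.63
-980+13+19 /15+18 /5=-962.13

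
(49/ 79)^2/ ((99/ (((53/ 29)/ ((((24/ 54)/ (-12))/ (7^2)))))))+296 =570593993/1990879 = 286.60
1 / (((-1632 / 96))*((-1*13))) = 1/221 = 0.00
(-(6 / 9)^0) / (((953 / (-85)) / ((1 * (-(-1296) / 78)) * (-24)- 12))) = -453900/12389 = -36.64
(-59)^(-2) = 1/3481 = 0.00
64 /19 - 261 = -257.63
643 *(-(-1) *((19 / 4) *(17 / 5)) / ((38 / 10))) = 10931/4 = 2732.75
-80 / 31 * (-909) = 72720/31 = 2345.81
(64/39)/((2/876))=718.77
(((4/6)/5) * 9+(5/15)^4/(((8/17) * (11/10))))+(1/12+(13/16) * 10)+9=656923/35640 = 18.43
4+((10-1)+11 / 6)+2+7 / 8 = 425/24 = 17.71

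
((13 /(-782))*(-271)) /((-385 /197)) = -694031/301070 = -2.31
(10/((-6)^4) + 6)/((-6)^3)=-3893/139968 = -0.03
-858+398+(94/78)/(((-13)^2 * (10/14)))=-15158971/32955 = -459.99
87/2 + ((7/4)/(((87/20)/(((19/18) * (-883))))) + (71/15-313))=-2504549/3915 = -639.73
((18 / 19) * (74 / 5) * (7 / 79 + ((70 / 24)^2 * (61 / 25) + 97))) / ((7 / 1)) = 49602607/210140 = 236.05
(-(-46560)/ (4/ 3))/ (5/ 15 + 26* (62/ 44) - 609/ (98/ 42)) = -1152360/7393 = -155.87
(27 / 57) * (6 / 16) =0.18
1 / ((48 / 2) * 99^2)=1/235224 = 0.00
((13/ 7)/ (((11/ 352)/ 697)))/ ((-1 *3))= -289952/21 = -13807.24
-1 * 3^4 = -81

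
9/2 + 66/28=48/7 = 6.86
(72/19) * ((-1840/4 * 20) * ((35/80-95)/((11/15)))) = 939573000/209 = 4495564.59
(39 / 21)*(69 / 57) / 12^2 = 299/19152 = 0.02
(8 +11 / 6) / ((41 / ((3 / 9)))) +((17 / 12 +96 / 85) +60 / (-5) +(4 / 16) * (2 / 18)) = -65143/6970 = -9.35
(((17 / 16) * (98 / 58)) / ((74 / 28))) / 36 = 5831/309024 = 0.02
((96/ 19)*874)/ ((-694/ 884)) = -1951872/347 = -5624.99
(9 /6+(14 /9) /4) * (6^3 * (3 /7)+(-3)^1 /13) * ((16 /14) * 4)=1523744/1911 = 797.35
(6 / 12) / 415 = 1/830 = 0.00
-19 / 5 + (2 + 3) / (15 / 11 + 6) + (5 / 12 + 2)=-1141/1620 = -0.70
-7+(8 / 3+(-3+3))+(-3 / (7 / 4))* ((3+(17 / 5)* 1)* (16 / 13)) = -24347/1365 = -17.84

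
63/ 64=0.98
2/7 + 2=16/7 = 2.29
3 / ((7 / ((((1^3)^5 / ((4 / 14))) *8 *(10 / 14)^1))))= 60/7 = 8.57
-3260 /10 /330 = -163/165 = -0.99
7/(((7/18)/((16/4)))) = 72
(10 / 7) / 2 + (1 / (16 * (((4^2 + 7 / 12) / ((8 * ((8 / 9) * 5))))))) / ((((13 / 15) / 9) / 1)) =38135/18109 = 2.11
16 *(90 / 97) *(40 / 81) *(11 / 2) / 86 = 17600/37539 = 0.47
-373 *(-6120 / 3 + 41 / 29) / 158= 22051387/4582 = 4812.61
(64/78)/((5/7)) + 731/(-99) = -40123/6435 = -6.24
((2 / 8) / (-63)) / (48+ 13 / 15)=-5/61572 = 0.00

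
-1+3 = 2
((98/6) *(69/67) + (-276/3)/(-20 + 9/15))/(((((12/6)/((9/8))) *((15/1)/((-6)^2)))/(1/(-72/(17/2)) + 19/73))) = 125704683/30363328 = 4.14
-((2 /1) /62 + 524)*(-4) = 64980/31 = 2096.13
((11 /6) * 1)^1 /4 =11/24 = 0.46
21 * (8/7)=24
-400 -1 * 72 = -472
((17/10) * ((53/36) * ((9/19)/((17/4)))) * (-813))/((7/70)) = -43089/19 = -2267.84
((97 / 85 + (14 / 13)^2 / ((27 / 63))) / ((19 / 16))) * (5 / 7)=2652784/1146327 = 2.31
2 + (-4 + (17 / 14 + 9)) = 115/14 = 8.21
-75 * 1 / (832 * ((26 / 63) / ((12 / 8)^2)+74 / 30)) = -212625/6250816 = -0.03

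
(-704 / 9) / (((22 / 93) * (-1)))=992/3 = 330.67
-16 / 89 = -0.18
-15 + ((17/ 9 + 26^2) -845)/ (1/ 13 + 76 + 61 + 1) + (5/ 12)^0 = -245722/16155 = -15.21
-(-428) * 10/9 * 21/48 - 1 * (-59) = 4807/18 = 267.06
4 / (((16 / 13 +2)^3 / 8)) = 8788/9261 = 0.95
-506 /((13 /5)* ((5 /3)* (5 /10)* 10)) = -1518/65 = -23.35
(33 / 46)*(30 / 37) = 495/851 = 0.58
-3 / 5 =-0.60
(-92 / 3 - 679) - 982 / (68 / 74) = -90694/51 = -1778.31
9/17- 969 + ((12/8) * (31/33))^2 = -7952239/8228 = -966.49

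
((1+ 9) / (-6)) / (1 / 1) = -5/3 = -1.67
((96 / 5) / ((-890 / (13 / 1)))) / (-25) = 624/55625 = 0.01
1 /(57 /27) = 9/19 = 0.47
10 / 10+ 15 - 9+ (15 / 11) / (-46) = 3527/506 = 6.97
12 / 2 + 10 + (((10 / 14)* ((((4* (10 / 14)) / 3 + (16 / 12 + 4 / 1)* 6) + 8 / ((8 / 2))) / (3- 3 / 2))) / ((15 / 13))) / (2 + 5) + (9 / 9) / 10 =1681861/92610 = 18.16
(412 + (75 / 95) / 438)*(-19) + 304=-1098509/146 = -7524.03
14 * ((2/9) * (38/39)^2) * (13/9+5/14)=655576/123201 = 5.32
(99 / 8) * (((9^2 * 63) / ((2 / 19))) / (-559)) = -9598743/8944 = -1073.20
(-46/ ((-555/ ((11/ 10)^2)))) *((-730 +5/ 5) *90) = -6086421/925 = -6579.91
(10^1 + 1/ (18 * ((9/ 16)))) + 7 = 1385/81 = 17.10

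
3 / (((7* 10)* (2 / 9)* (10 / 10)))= 27/140 = 0.19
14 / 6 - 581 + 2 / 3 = -578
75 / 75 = 1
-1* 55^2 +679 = -2346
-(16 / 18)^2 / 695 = -64/56295 = 0.00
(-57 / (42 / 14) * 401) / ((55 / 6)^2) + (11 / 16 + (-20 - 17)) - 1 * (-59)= -3290469/48400 = -67.98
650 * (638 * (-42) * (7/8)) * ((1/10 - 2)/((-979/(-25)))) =131620125/178 = 739438.90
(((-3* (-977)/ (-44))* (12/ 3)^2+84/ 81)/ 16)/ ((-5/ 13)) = 51389/297 = 173.03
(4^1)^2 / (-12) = -4/3 = -1.33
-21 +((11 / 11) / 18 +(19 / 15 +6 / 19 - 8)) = -46789/1710 = -27.36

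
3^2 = 9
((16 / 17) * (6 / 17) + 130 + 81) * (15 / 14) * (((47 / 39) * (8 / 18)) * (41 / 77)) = 168130750/2603601 = 64.58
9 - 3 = 6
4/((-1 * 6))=-2/3 = -0.67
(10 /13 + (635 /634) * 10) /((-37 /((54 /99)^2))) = -1600020/18449717 = -0.09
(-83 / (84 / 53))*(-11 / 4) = 48389/336 = 144.01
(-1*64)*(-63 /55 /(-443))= -4032/24365 = -0.17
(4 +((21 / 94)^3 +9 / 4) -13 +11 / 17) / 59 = -86015653/833075752 = -0.10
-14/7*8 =-16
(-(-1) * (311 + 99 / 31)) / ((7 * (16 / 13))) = 31655/868 = 36.47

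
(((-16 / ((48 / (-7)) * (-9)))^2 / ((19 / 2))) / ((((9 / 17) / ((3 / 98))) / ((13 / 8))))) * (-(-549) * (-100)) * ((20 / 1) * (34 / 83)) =-114588500/383211 = -299.02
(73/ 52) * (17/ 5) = 1241/260 = 4.77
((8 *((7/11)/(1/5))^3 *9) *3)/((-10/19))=-17595900/1331 = -13220.06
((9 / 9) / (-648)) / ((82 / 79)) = -79/53136 = 0.00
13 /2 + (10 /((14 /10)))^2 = 5637/98 = 57.52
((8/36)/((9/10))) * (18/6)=20/27 = 0.74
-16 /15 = -1.07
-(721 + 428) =-1149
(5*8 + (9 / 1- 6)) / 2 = 43/2 = 21.50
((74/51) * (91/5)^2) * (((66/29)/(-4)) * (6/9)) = -6740734/36975 = -182.31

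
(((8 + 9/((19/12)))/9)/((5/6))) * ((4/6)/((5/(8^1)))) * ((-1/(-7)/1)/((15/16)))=26624/89775 = 0.30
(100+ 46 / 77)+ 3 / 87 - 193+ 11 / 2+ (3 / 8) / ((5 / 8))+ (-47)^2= 47400603/22330 = 2122.73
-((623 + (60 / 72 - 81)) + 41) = -583.83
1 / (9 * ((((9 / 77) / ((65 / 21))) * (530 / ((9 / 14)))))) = 143/40068 = 0.00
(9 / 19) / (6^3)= 1/456 = 0.00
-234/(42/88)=-3432/7 = -490.29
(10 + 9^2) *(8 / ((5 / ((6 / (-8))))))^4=117936/625 = 188.70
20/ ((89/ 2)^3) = 160/704969 = 0.00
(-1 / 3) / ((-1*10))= 1/30 = 0.03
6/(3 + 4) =6/7 = 0.86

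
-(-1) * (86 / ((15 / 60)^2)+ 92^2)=9840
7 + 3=10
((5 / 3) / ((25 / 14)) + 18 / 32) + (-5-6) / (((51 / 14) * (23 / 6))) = 66449/93840 = 0.71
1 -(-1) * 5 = 6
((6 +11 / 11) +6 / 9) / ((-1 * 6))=-23/18 = -1.28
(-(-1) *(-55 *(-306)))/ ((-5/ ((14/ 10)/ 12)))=-3927/10 = -392.70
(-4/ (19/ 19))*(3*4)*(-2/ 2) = 48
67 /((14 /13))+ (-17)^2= 4917/14 = 351.21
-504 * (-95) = 47880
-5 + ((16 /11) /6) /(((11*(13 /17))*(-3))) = -5.01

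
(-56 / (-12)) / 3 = 14/9 = 1.56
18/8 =9/4 = 2.25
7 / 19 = 0.37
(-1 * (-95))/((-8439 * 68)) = -95/573852 = 0.00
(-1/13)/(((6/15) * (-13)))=5/338 = 0.01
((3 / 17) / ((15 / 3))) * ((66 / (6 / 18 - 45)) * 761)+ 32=-43777/5695 = -7.69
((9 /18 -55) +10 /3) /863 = -307/5178 = -0.06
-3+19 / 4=7/4 = 1.75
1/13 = 0.08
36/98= 18/49 = 0.37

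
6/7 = 0.86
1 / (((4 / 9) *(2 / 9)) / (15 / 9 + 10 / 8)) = 945/32 = 29.53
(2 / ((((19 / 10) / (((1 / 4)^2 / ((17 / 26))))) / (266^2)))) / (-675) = -10.55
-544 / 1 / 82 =-272/41 = -6.63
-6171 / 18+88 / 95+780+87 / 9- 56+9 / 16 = 1788989/4560 = 392.32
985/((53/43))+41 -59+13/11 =456100/583 = 782.33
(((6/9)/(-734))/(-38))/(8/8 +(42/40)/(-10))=100/3744501 = 0.00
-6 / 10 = -3/5 = -0.60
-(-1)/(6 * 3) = 1/18 = 0.06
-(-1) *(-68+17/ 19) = -1275/19 = -67.11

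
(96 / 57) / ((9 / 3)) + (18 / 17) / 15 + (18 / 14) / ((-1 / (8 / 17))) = 0.03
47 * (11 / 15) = 34.47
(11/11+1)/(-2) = -1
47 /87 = 0.54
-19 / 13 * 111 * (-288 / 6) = 101232/13 = 7787.08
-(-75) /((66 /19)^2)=9025/1452 = 6.22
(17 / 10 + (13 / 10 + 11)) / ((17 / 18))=252/17 = 14.82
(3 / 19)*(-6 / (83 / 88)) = -1584/1577 = -1.00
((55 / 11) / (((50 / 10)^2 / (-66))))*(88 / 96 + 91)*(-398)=2414467/5 = 482893.40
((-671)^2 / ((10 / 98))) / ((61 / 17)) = 6148373/5 = 1229674.60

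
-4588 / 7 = -655.43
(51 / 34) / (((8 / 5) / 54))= 405/8 = 50.62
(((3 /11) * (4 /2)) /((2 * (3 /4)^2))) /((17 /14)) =224/561 = 0.40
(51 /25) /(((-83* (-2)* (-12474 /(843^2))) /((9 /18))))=-0.35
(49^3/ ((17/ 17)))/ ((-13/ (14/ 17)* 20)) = -823543/2210 = -372.64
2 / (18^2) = 1/162 = 0.01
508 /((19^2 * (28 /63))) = 1143/361 = 3.17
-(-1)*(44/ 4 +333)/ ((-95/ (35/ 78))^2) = 4214/549081 = 0.01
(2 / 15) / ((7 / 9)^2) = 54/245 = 0.22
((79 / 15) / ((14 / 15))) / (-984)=-79/13776 = -0.01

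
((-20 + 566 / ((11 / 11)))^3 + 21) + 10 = 162771367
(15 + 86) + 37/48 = 4885/48 = 101.77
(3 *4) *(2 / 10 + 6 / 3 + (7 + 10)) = 1152/5 = 230.40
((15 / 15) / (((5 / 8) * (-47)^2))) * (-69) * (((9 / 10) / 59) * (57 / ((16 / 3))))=-106191/13033100 = -0.01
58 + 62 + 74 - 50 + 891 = 1035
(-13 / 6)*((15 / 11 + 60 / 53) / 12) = -6305/13992 = -0.45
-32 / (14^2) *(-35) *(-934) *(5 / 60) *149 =-1391660/21 = -66269.52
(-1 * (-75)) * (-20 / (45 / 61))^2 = 1488400/27 = 55125.93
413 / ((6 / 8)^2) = 734.22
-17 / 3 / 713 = -17/2139 = -0.01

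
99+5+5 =109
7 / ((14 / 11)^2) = 121/28 = 4.32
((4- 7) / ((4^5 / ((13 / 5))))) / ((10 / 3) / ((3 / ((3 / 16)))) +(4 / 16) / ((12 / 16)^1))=-9/640 = -0.01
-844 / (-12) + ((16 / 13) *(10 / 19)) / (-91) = 4742167/67431 = 70.33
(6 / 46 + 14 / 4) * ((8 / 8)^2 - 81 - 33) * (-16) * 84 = 12681312/23 = 551361.39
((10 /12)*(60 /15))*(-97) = -970/3 = -323.33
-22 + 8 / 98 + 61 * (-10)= -30964/49 = -631.92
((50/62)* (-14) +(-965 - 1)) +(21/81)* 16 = -814520/837 = -973.14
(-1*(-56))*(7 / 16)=49/2 = 24.50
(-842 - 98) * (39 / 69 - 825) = 17824280/23 = 774968.70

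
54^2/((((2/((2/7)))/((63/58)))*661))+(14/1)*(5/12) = 749647/115014 = 6.52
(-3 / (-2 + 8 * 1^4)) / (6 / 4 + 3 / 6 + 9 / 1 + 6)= -1/34 = -0.03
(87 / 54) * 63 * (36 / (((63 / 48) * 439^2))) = 0.01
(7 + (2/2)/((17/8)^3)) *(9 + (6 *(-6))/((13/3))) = 314127/63869 = 4.92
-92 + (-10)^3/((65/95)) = -20196/13 = -1553.54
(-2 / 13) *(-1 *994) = 1988/13 = 152.92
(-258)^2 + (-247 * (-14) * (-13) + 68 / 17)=21614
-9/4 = -2.25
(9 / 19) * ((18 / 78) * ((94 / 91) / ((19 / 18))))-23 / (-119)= 311405/1037153 = 0.30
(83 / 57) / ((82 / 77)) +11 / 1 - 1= 53131/4674 = 11.37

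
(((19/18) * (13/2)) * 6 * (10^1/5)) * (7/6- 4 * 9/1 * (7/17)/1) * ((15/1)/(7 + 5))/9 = -1720355/11016 = -156.17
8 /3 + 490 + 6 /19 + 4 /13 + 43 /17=6245839/12597 = 495.82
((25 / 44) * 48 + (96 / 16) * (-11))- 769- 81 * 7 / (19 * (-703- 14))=-40344706/49951 = -807.69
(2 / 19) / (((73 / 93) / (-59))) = -10974/1387 = -7.91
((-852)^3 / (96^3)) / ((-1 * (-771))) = -357911/394752 = -0.91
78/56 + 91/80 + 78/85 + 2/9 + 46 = 851149/17136 = 49.67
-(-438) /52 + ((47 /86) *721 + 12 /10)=1128224/2795 = 403.66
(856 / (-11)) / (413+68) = -856/5291 = -0.16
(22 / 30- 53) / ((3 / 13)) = -10192/45 = -226.49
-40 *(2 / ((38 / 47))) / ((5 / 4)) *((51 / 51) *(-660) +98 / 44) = 10882192/209 = 52067.90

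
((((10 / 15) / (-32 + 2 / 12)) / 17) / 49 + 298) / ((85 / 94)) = 891358572/2704751 = 329.55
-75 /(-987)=0.08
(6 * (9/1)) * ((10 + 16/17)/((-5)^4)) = 10044/10625 = 0.95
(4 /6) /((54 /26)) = 0.32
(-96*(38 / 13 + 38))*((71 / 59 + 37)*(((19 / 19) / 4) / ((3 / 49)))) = -470058176/767 = -612852.90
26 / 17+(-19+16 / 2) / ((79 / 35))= -4491/1343 = -3.34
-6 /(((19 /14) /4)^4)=-59006976/130321 = -452.78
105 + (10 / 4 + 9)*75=1935/2 = 967.50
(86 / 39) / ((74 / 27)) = 0.80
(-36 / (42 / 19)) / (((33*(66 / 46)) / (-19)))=16606/2541 = 6.54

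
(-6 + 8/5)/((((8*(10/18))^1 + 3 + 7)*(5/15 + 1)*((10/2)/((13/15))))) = -99/2500 = -0.04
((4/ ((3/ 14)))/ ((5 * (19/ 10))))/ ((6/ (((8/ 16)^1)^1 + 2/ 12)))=112/513 = 0.22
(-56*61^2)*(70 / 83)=-14586320/83 = -175738.80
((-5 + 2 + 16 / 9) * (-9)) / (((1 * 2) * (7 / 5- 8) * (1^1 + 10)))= -5/66 = -0.08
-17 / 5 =-3.40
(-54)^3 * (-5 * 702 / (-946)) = -584248.03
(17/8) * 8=17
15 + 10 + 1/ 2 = 51/2 = 25.50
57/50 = 1.14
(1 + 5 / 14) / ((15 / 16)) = 152/105 = 1.45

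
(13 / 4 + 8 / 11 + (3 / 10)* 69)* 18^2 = 439749/55 = 7995.44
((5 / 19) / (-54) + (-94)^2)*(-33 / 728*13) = -99723041/19152 = -5206.93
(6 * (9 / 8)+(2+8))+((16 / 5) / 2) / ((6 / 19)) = 1309/60 = 21.82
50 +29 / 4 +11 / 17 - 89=-31.10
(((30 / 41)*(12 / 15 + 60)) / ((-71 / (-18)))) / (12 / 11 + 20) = 45144/84419 = 0.53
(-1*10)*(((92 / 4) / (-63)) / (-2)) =-115/63 = -1.83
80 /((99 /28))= 2240/99 = 22.63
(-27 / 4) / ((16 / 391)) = -10557/64 = -164.95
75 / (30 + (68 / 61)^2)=279075/116254 = 2.40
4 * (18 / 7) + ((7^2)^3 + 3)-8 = 823580/7 = 117654.29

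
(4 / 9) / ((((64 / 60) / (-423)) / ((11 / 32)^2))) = -85305/4096 = -20.83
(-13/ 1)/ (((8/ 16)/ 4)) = -104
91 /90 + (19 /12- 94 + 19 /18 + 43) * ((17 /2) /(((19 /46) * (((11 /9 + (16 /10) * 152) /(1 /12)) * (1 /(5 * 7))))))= -96163571/8850960 = -10.86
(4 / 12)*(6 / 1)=2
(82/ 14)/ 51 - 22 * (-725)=5694191/357 = 15950.11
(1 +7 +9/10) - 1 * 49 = -401/10 = -40.10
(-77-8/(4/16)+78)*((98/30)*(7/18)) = -10633/270 = -39.38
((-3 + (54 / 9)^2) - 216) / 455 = -183/455 = -0.40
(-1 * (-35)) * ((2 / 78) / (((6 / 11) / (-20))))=-3850/117 = -32.91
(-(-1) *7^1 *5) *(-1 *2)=-70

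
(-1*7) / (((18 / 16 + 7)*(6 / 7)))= -196/195 = -1.01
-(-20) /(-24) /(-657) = 5/3942 = 0.00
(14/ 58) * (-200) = -1400/29 = -48.28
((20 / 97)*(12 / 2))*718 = 86160/97 = 888.25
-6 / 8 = -3/4 = -0.75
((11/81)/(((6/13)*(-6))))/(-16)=143/46656 = 0.00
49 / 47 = 1.04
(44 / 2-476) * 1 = -454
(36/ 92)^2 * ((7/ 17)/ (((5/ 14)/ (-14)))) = -2.47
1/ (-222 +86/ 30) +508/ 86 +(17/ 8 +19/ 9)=103175221/10176552 = 10.14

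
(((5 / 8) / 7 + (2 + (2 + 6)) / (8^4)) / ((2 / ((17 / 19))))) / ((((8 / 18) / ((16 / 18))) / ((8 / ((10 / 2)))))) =4471/34048 = 0.13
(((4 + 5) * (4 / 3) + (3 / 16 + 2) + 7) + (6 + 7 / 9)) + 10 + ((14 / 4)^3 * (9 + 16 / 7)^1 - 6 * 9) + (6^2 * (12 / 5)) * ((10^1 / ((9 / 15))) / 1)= 274729/144 = 1907.84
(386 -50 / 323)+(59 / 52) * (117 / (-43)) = 21264503/55556 = 382.76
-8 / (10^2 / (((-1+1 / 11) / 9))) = 4/495 = 0.01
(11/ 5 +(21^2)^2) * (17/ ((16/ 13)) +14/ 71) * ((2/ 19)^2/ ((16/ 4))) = 2724648/361 = 7547.50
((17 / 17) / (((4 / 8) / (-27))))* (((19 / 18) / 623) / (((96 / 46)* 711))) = -437/7087248 = 0.00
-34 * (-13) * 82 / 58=624.90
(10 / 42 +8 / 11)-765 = -176492/231 = -764.03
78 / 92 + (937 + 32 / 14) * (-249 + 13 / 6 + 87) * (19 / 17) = -196818343/1173 = -167790.57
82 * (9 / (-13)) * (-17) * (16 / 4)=50184/13 = 3860.31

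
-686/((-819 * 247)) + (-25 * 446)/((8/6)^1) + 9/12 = -966584461/115596 = -8361.75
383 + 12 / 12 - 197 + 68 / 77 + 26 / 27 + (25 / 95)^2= 141784546/750519 = 188.92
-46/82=-0.56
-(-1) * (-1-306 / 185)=-2.65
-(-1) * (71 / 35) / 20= 71/700 = 0.10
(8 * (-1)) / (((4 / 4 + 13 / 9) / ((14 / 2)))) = -252/11 = -22.91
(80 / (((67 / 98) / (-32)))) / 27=-250880/1809 = -138.68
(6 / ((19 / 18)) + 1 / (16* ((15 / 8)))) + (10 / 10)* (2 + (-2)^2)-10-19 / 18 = 566/855 = 0.66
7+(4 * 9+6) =49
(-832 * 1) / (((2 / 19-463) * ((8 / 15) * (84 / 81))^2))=8102835/1379056 = 5.88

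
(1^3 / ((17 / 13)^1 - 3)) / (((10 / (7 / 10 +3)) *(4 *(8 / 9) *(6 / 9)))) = -12987/140800 = -0.09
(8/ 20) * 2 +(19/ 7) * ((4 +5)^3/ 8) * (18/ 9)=69367/140 = 495.48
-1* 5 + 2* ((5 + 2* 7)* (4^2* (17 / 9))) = 10291/9 = 1143.44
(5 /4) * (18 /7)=45/14 = 3.21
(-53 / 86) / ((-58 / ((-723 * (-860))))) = 191595/29 = 6606.72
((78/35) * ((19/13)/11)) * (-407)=-120.51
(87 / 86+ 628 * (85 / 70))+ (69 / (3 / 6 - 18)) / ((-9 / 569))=9146119/9030 = 1012.86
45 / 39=15/13 = 1.15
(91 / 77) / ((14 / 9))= 117/154 = 0.76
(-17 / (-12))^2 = 289/144 = 2.01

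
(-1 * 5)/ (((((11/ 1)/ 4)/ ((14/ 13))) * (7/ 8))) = -2.24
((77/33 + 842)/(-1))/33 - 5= -3028/99 = -30.59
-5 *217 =-1085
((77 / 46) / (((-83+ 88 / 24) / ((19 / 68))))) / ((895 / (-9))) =5643/95185040 = 0.00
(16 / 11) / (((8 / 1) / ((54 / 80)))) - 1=-193/220 = -0.88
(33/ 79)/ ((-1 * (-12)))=11/316 = 0.03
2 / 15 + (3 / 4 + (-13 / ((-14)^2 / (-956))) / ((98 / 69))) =6558743/144060 = 45.53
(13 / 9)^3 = 2197/729 = 3.01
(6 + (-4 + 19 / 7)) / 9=11/21 = 0.52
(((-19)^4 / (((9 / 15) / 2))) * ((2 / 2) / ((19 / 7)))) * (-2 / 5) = -64017.33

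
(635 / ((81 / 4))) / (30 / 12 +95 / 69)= 23368/2889 = 8.09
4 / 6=2/3 = 0.67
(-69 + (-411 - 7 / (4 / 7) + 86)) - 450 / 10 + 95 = -1425/4 = -356.25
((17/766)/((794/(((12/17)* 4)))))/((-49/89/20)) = -21360/7450499 = 0.00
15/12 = 5/4 = 1.25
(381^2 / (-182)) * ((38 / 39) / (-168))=306451/66248 = 4.63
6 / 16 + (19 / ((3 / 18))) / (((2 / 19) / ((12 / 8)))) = 12999/8 = 1624.88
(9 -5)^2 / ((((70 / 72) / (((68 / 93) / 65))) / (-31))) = -13056/2275 = -5.74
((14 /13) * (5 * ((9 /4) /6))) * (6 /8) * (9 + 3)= 945/52 = 18.17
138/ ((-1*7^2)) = -138/49 = -2.82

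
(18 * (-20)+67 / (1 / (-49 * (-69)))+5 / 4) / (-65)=-3479.51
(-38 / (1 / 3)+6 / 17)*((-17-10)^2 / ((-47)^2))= -1408428/37553 = -37.51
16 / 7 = 2.29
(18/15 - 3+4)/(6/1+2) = 11/40 = 0.28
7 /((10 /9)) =63/10 = 6.30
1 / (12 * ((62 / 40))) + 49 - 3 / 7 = 31655/651 = 48.63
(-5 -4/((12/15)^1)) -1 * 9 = -19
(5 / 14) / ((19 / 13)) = 65/266 = 0.24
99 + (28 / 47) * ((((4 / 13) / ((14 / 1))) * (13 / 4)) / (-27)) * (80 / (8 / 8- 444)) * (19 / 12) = 99.00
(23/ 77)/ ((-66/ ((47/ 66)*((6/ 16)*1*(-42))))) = 1081/21296 = 0.05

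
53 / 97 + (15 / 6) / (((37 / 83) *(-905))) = 701831/1299218 = 0.54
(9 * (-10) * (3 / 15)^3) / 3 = -6/25 = -0.24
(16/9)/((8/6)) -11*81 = -2669/3 = -889.67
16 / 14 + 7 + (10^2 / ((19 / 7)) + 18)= 8377/133 = 62.98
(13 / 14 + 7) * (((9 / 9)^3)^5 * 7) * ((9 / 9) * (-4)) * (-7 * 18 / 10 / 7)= 1998/5 = 399.60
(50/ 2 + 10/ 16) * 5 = 128.12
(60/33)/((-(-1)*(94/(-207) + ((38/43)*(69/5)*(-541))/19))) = -222525/42554644 = -0.01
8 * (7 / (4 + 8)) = 4.67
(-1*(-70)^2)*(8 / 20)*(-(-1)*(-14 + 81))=-131320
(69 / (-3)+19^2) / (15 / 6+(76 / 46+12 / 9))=46644/757 = 61.62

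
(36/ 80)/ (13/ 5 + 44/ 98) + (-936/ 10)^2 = 72717193/8300 = 8761.11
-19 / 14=-1.36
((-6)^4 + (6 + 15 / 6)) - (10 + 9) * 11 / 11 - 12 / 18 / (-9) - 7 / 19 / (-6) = 659531/513 = 1285.64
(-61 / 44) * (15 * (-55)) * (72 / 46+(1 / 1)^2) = 269925/92 = 2933.97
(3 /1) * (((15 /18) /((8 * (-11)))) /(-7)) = 5/1232 = 0.00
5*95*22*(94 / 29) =982300/29 = 33872.41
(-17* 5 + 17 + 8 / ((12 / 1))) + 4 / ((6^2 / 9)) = -199/3 = -66.33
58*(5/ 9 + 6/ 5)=4582/45 = 101.82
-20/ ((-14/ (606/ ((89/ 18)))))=109080/623 = 175.09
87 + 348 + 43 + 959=1437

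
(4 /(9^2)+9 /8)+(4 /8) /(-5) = 3481/3240 = 1.07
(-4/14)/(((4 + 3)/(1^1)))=-0.04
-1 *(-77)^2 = -5929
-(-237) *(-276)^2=18053712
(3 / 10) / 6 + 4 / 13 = 93/260 = 0.36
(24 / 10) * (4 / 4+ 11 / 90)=202/75 = 2.69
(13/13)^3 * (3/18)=1/6 = 0.17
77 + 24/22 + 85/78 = 67937/858 = 79.18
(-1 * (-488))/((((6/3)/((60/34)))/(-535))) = -3916200/17 = -230364.71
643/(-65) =-643/65 = -9.89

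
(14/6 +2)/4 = 13/12 = 1.08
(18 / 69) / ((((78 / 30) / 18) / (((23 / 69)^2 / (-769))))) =-60/229931 = 0.00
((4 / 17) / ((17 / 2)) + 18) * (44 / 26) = 114620/3757 = 30.51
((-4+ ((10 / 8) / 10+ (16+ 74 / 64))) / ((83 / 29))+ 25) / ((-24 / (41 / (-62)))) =3227725/3952128 = 0.82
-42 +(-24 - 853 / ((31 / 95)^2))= -7761751/961 = -8076.74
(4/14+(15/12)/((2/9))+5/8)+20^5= 89600183/28 = 3200006.54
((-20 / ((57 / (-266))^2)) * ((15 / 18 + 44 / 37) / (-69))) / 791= 0.02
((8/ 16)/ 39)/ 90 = 1/7020 = 0.00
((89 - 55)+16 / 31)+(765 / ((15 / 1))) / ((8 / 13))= 29113/248 = 117.39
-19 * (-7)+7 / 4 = 134.75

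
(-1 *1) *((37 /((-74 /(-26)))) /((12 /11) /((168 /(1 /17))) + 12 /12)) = -34034/2619 = -13.00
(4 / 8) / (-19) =-1/38 = -0.03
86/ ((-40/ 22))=-473/10 = -47.30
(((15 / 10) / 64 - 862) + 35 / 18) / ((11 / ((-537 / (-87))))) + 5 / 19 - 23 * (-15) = -958843277/6982272 = -137.33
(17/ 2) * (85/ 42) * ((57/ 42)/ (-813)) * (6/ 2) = -27455/318696 = -0.09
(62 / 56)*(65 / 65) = 31/28 = 1.11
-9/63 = -1/7 = -0.14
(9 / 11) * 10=8.18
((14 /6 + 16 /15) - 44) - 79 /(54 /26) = -10616/135 = -78.64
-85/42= -2.02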